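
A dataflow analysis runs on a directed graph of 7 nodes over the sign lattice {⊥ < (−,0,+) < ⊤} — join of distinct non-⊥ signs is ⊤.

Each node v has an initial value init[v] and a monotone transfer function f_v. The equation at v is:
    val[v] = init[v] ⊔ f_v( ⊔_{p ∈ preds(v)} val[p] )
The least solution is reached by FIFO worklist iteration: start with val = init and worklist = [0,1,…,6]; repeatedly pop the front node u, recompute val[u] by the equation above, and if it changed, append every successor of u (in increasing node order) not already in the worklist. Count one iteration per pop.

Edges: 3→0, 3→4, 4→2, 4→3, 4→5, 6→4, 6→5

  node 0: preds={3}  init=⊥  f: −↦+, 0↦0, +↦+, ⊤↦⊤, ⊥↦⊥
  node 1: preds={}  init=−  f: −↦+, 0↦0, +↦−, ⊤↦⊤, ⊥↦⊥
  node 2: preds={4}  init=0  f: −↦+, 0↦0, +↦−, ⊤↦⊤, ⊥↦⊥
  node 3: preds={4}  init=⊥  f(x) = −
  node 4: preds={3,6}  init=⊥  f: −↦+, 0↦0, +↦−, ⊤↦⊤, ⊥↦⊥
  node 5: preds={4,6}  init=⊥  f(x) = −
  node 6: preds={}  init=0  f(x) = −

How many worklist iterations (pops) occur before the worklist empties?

12

Worklist (12 pops):
  #1 pop 0: in=⊥ → ⊥ (no change)
  #2 pop 1: in=⊥ → − (no change)
  #3 pop 2: in=⊥ → 0 (no change)
  #4 pop 3: in=⊥ → − (was ⊥); enqueue [0]
  #5 pop 4: in=⊤ → ⊤ (was ⊥); enqueue [2,3]
  #6 pop 5: in=⊤ → − (was ⊥); enqueue []
  #7 pop 6: in=⊥ → ⊤ (was 0); enqueue [4,5]
  #8 pop 0: in=− → + (was ⊥); enqueue []
  #9 pop 2: in=⊤ → ⊤ (was 0); enqueue []
  #10 pop 3: in=⊤ → − (no change)
  #11 pop 4: in=⊤ → ⊤ (no change)
  #12 pop 5: in=⊤ → − (no change)

Fixpoint:
  val[0] = +
  val[1] = −
  val[2] = ⊤
  val[3] = −
  val[4] = ⊤
  val[5] = −
  val[6] = ⊤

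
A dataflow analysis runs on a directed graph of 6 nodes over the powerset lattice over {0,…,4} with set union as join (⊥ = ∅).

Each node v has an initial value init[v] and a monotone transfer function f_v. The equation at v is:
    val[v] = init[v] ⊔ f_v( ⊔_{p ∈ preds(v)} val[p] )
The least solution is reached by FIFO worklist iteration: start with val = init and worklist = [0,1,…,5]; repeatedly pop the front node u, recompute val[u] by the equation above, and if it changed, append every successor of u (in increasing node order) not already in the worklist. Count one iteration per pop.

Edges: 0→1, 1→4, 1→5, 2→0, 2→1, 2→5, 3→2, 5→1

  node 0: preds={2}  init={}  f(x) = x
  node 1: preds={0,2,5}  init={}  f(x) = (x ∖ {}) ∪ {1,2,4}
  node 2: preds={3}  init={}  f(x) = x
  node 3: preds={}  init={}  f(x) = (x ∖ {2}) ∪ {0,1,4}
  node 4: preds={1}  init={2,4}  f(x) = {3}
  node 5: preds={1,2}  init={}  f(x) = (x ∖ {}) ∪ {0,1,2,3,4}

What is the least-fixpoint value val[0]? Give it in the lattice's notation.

{0,1,4}

Iteration log — 12 steps:
  step 1. node 0  ⊔preds={}  new={}  stable
  step 2. node 1  ⊔preds={}  new={1,2,4}  old={}  +wl: 
  step 3. node 2  ⊔preds={}  new={}  stable
  step 4. node 3  ⊔preds={}  new={0,1,4}  old={}  +wl: 2
  step 5. node 4  ⊔preds={1,2,4}  new={2,3,4}  old={2,4}  +wl: 
  step 6. node 5  ⊔preds={1,2,4}  new={0,1,2,3,4}  old={}  +wl: 1
  step 7. node 2  ⊔preds={0,1,4}  new={0,1,4}  old={}  +wl: 0,5
  step 8. node 1  ⊔preds={0,1,2,3,4}  new={0,1,2,3,4}  old={1,2,4}  +wl: 4
  step 9. node 0  ⊔preds={0,1,4}  new={0,1,4}  old={}  +wl: 1
  step 10. node 5  ⊔preds={0,1,2,3,4}  new={0,1,2,3,4}  stable
  step 11. node 4  ⊔preds={0,1,2,3,4}  new={2,3,4}  stable
  step 12. node 1  ⊔preds={0,1,2,3,4}  new={0,1,2,3,4}  stable

Least fixpoint reached:
  node 0: {0,1,4}
  node 1: {0,1,2,3,4}
  node 2: {0,1,4}
  node 3: {0,1,4}
  node 4: {2,3,4}
  node 5: {0,1,2,3,4}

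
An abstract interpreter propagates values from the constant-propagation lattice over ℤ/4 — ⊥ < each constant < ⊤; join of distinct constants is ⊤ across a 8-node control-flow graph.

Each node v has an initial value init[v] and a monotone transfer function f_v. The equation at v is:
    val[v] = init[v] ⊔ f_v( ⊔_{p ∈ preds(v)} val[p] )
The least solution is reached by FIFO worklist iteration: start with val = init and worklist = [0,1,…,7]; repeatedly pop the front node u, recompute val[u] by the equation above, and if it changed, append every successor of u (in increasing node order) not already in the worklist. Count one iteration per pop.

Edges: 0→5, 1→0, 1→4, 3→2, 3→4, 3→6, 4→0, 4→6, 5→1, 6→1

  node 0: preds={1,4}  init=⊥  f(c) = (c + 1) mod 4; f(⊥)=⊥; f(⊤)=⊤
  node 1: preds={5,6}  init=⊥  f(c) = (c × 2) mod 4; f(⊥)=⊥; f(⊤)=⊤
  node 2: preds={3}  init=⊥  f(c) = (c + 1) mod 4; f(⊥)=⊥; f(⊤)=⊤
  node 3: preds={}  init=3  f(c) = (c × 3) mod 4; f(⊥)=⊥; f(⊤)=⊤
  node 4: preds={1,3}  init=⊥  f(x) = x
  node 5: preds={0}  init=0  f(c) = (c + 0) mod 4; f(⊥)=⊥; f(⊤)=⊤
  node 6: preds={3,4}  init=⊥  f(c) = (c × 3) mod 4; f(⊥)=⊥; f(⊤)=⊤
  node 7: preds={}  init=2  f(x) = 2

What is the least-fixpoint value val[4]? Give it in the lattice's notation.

Worklist (14 pops):
  #1 pop 0: in=⊥ → ⊥ (no change)
  #2 pop 1: in=0 → 0 (was ⊥); enqueue [0]
  #3 pop 2: in=3 → 0 (was ⊥); enqueue []
  #4 pop 3: in=⊥ → 3 (no change)
  #5 pop 4: in=⊤ → ⊤ (was ⊥); enqueue []
  #6 pop 5: in=⊥ → 0 (no change)
  #7 pop 6: in=⊤ → ⊤ (was ⊥); enqueue [1]
  #8 pop 7: in=⊥ → 2 (no change)
  #9 pop 0: in=⊤ → ⊤ (was ⊥); enqueue [5]
  #10 pop 1: in=⊤ → ⊤ (was 0); enqueue [0,4]
  #11 pop 5: in=⊤ → ⊤ (was 0); enqueue [1]
  #12 pop 0: in=⊤ → ⊤ (no change)
  #13 pop 4: in=⊤ → ⊤ (no change)
  #14 pop 1: in=⊤ → ⊤ (no change)

Fixpoint:
  val[0] = ⊤
  val[1] = ⊤
  val[2] = 0
  val[3] = 3
  val[4] = ⊤
  val[5] = ⊤
  val[6] = ⊤
  val[7] = 2

⊤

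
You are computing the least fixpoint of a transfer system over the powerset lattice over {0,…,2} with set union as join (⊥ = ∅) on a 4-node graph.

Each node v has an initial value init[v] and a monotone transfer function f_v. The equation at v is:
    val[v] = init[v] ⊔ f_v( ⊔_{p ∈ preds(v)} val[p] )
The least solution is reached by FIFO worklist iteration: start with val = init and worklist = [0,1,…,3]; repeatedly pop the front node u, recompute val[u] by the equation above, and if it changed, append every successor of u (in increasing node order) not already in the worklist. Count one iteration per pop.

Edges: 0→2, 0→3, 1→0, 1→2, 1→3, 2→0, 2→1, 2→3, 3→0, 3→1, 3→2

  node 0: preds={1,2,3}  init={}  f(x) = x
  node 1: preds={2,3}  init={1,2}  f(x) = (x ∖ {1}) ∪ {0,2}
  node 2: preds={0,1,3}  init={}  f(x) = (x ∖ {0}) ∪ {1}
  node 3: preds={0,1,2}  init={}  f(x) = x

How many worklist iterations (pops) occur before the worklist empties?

Worklist (8 pops):
  #1 pop 0: in={1,2} → {1,2} (was {}); enqueue []
  #2 pop 1: in={} → {0,1,2} (was {1,2}); enqueue [0]
  #3 pop 2: in={0,1,2} → {1,2} (was {}); enqueue [1]
  #4 pop 3: in={0,1,2} → {0,1,2} (was {}); enqueue [2]
  #5 pop 0: in={0,1,2} → {0,1,2} (was {1,2}); enqueue [3]
  #6 pop 1: in={0,1,2} → {0,1,2} (no change)
  #7 pop 2: in={0,1,2} → {1,2} (no change)
  #8 pop 3: in={0,1,2} → {0,1,2} (no change)

Fixpoint:
  val[0] = {0,1,2}
  val[1] = {0,1,2}
  val[2] = {1,2}
  val[3] = {0,1,2}

8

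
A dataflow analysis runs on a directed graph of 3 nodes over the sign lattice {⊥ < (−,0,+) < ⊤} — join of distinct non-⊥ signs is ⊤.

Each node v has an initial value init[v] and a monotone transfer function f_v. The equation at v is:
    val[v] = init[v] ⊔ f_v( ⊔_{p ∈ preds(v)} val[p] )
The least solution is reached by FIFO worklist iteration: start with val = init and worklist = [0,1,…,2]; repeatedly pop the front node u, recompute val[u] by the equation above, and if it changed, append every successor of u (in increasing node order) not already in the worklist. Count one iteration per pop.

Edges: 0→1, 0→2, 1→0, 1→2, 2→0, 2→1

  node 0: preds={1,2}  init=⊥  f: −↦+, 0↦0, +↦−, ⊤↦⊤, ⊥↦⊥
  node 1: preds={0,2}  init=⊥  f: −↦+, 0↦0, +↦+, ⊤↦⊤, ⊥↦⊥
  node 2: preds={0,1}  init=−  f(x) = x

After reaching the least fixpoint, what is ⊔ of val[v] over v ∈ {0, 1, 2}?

Worklist (6 pops):
  #1 pop 0: in=− → + (was ⊥); enqueue []
  #2 pop 1: in=⊤ → ⊤ (was ⊥); enqueue [0]
  #3 pop 2: in=⊤ → ⊤ (was −); enqueue [1]
  #4 pop 0: in=⊤ → ⊤ (was +); enqueue [2]
  #5 pop 1: in=⊤ → ⊤ (no change)
  #6 pop 2: in=⊤ → ⊤ (no change)

Fixpoint:
  val[0] = ⊤
  val[1] = ⊤
  val[2] = ⊤

⊤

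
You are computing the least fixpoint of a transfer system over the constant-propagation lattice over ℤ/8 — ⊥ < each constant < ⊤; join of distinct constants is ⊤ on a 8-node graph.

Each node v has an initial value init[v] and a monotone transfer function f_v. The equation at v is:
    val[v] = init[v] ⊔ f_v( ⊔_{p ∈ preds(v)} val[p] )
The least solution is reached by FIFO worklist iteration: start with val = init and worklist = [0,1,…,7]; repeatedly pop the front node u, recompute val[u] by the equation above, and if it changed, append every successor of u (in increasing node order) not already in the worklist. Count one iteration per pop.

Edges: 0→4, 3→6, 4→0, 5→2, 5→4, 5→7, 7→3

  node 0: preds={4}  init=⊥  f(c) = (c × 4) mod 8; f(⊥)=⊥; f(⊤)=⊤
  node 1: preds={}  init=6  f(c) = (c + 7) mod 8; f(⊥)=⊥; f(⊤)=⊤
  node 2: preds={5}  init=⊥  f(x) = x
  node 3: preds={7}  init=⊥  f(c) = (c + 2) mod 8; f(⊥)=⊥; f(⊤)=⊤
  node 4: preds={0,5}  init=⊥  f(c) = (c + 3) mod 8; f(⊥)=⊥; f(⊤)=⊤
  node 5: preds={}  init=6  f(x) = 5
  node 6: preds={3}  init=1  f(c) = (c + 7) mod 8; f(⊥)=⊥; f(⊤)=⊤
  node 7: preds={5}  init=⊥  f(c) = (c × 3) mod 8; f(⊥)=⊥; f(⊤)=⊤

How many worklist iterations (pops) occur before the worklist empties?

Trace (15 dequeues):
  [1] u=0 | in ⊥ | out ⊥ | ==
  [2] u=1 | in ⊥ | out 6 | ==
  [3] u=2 | in 6 | out 6 | prev ⊥ | push {}
  [4] u=3 | in ⊥ | out ⊥ | ==
  [5] u=4 | in 6 | out 1 | prev ⊥ | push {0}
  [6] u=5 | in ⊥ | out ⊤ | prev 6 | push {2,4}
  [7] u=6 | in ⊥ | out 1 | ==
  [8] u=7 | in ⊤ | out ⊤ | prev ⊥ | push {3}
  [9] u=0 | in 1 | out 4 | prev ⊥ | push {}
  [10] u=2 | in ⊤ | out ⊤ | prev 6 | push {}
  [11] u=4 | in ⊤ | out ⊤ | prev 1 | push {0}
  [12] u=3 | in ⊤ | out ⊤ | prev ⊥ | push {6}
  [13] u=0 | in ⊤ | out ⊤ | prev 4 | push {4}
  [14] u=6 | in ⊤ | out ⊤ | prev 1 | push {}
  [15] u=4 | in ⊤ | out ⊤ | ==

Converged values:
  [0] ⊤
  [1] 6
  [2] ⊤
  [3] ⊤
  [4] ⊤
  [5] ⊤
  [6] ⊤
  [7] ⊤

15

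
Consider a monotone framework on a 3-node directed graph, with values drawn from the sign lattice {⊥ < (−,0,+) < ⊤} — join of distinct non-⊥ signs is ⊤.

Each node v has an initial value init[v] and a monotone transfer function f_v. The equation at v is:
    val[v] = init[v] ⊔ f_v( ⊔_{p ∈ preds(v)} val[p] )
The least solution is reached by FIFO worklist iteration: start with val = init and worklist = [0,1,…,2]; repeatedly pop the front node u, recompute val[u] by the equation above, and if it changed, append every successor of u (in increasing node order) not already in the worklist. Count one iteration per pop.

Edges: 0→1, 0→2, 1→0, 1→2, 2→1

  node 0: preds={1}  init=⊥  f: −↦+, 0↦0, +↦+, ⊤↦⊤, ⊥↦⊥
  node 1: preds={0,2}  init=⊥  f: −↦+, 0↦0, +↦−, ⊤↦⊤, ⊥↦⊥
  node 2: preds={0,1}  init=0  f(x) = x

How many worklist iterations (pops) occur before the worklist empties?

6

Trace (6 dequeues):
  [1] u=0 | in ⊥ | out ⊥ | ==
  [2] u=1 | in 0 | out 0 | prev ⊥ | push {0}
  [3] u=2 | in 0 | out 0 | ==
  [4] u=0 | in 0 | out 0 | prev ⊥ | push {1,2}
  [5] u=1 | in 0 | out 0 | ==
  [6] u=2 | in 0 | out 0 | ==

Converged values:
  [0] 0
  [1] 0
  [2] 0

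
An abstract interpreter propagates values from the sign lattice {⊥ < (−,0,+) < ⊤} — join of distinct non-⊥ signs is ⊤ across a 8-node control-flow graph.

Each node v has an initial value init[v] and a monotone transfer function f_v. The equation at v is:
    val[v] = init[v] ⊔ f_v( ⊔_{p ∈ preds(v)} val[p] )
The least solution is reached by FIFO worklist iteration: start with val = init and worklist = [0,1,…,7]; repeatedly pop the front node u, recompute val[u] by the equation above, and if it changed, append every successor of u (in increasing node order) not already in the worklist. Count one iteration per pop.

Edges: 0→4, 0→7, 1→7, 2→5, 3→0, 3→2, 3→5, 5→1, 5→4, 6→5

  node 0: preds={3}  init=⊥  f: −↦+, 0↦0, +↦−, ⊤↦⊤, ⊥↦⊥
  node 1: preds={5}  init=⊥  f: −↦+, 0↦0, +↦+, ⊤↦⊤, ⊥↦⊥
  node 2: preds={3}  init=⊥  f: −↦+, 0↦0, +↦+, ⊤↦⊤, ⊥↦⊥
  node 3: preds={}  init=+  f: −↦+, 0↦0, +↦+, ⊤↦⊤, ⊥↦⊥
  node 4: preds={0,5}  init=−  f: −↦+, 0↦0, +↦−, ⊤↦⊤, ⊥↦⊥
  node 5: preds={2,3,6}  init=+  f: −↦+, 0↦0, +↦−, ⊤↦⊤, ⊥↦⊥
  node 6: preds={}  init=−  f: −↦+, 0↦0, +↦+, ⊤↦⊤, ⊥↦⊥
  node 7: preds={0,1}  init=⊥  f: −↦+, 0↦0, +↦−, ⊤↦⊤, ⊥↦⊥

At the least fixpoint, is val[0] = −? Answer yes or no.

yes

Worklist (11 pops):
  #1 pop 0: in=+ → − (was ⊥); enqueue []
  #2 pop 1: in=+ → + (was ⊥); enqueue []
  #3 pop 2: in=+ → + (was ⊥); enqueue []
  #4 pop 3: in=⊥ → + (no change)
  #5 pop 4: in=⊤ → ⊤ (was −); enqueue []
  #6 pop 5: in=⊤ → ⊤ (was +); enqueue [1,4]
  #7 pop 6: in=⊥ → − (no change)
  #8 pop 7: in=⊤ → ⊤ (was ⊥); enqueue []
  #9 pop 1: in=⊤ → ⊤ (was +); enqueue [7]
  #10 pop 4: in=⊤ → ⊤ (no change)
  #11 pop 7: in=⊤ → ⊤ (no change)

Fixpoint:
  val[0] = −
  val[1] = ⊤
  val[2] = +
  val[3] = +
  val[4] = ⊤
  val[5] = ⊤
  val[6] = −
  val[7] = ⊤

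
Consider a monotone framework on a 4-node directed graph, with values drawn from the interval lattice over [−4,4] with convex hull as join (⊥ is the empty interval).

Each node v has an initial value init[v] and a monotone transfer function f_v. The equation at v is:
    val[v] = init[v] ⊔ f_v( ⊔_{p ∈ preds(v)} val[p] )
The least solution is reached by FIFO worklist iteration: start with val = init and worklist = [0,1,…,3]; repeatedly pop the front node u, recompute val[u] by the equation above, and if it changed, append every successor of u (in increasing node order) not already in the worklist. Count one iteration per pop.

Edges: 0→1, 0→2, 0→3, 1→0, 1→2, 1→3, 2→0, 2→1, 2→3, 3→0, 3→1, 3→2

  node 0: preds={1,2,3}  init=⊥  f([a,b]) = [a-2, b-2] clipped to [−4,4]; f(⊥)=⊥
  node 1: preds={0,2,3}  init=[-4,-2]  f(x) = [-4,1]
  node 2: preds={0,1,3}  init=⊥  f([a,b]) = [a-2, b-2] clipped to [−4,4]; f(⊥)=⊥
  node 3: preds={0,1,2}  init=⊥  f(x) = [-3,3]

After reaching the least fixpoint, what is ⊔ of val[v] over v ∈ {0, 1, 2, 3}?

[-4,3]

Iteration log — 10 steps:
  step 1. node 0  ⊔preds=[-4,-2]  new=[-4,-4]  old=⊥  +wl: 
  step 2. node 1  ⊔preds=[-4,-4]  new=[-4,1]  old=[-4,-2]  +wl: 0
  step 3. node 2  ⊔preds=[-4,1]  new=[-4,-1]  old=⊥  +wl: 1
  step 4. node 3  ⊔preds=[-4,1]  new=[-3,3]  old=⊥  +wl: 2
  step 5. node 0  ⊔preds=[-4,3]  new=[-4,1]  old=[-4,-4]  +wl: 3
  step 6. node 1  ⊔preds=[-4,3]  new=[-4,1]  stable
  step 7. node 2  ⊔preds=[-4,3]  new=[-4,1]  old=[-4,-1]  +wl: 0,1
  step 8. node 3  ⊔preds=[-4,1]  new=[-3,3]  stable
  step 9. node 0  ⊔preds=[-4,3]  new=[-4,1]  stable
  step 10. node 1  ⊔preds=[-4,3]  new=[-4,1]  stable

Least fixpoint reached:
  node 0: [-4,1]
  node 1: [-4,1]
  node 2: [-4,1]
  node 3: [-3,3]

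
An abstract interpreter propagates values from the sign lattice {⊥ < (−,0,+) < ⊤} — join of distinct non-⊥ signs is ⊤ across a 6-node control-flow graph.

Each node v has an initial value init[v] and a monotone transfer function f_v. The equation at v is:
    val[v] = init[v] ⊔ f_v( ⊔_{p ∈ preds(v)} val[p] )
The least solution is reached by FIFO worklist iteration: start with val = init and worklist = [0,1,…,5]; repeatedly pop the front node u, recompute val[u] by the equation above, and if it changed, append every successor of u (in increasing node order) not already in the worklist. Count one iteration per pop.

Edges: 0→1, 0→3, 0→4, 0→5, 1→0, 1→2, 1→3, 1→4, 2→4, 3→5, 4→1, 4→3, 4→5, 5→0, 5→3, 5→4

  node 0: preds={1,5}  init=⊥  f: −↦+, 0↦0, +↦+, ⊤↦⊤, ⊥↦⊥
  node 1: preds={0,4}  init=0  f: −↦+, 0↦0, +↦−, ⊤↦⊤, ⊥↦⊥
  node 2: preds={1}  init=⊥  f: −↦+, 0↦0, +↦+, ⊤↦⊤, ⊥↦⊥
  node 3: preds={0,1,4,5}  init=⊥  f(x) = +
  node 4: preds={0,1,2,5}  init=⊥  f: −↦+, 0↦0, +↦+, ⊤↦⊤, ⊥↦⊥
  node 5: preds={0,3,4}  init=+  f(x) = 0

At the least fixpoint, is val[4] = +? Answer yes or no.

no

Iteration log — 10 steps:
  step 1. node 0  ⊔preds=⊤  new=⊤  old=⊥  +wl: 
  step 2. node 1  ⊔preds=⊤  new=⊤  old=0  +wl: 0
  step 3. node 2  ⊔preds=⊤  new=⊤  old=⊥  +wl: 
  step 4. node 3  ⊔preds=⊤  new=+  old=⊥  +wl: 
  step 5. node 4  ⊔preds=⊤  new=⊤  old=⊥  +wl: 1,3
  step 6. node 5  ⊔preds=⊤  new=⊤  old=+  +wl: 4
  step 7. node 0  ⊔preds=⊤  new=⊤  stable
  step 8. node 1  ⊔preds=⊤  new=⊤  stable
  step 9. node 3  ⊔preds=⊤  new=+  stable
  step 10. node 4  ⊔preds=⊤  new=⊤  stable

Least fixpoint reached:
  node 0: ⊤
  node 1: ⊤
  node 2: ⊤
  node 3: +
  node 4: ⊤
  node 5: ⊤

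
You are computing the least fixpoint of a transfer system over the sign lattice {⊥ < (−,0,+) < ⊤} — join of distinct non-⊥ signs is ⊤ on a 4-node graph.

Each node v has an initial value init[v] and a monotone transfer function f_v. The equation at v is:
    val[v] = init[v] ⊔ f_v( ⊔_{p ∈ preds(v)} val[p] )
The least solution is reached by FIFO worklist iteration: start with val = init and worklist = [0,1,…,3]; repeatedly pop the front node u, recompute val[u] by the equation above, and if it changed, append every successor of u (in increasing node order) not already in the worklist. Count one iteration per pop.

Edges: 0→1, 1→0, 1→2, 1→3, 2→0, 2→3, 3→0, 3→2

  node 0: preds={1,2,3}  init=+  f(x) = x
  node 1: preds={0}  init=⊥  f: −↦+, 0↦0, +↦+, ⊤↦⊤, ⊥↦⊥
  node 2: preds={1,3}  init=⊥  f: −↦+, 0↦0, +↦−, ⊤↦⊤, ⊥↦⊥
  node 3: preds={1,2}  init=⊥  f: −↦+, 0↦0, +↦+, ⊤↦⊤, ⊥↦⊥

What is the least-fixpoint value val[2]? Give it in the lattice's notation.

Trace (10 dequeues):
  [1] u=0 | in ⊥ | out + | ==
  [2] u=1 | in + | out + | prev ⊥ | push {0}
  [3] u=2 | in + | out − | prev ⊥ | push {}
  [4] u=3 | in ⊤ | out ⊤ | prev ⊥ | push {2}
  [5] u=0 | in ⊤ | out ⊤ | prev + | push {1}
  [6] u=2 | in ⊤ | out ⊤ | prev − | push {0,3}
  [7] u=1 | in ⊤ | out ⊤ | prev + | push {2}
  [8] u=0 | in ⊤ | out ⊤ | ==
  [9] u=3 | in ⊤ | out ⊤ | ==
  [10] u=2 | in ⊤ | out ⊤ | ==

Converged values:
  [0] ⊤
  [1] ⊤
  [2] ⊤
  [3] ⊤

⊤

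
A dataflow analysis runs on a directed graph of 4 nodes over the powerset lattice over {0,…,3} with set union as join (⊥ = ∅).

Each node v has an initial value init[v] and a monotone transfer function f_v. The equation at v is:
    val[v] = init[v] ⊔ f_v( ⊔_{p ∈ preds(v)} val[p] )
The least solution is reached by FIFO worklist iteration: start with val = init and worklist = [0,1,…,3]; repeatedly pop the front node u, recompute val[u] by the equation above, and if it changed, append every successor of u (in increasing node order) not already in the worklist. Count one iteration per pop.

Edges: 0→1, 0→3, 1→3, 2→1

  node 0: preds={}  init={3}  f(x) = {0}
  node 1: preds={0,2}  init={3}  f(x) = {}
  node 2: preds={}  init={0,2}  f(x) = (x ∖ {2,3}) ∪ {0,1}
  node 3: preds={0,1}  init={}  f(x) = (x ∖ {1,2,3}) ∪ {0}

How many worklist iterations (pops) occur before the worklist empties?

Iteration log — 5 steps:
  step 1. node 0  ⊔preds={}  new={0,3}  old={3}  +wl: 
  step 2. node 1  ⊔preds={0,2,3}  new={3}  stable
  step 3. node 2  ⊔preds={}  new={0,1,2}  old={0,2}  +wl: 1
  step 4. node 3  ⊔preds={0,3}  new={0}  old={}  +wl: 
  step 5. node 1  ⊔preds={0,1,2,3}  new={3}  stable

Least fixpoint reached:
  node 0: {0,3}
  node 1: {3}
  node 2: {0,1,2}
  node 3: {0}

5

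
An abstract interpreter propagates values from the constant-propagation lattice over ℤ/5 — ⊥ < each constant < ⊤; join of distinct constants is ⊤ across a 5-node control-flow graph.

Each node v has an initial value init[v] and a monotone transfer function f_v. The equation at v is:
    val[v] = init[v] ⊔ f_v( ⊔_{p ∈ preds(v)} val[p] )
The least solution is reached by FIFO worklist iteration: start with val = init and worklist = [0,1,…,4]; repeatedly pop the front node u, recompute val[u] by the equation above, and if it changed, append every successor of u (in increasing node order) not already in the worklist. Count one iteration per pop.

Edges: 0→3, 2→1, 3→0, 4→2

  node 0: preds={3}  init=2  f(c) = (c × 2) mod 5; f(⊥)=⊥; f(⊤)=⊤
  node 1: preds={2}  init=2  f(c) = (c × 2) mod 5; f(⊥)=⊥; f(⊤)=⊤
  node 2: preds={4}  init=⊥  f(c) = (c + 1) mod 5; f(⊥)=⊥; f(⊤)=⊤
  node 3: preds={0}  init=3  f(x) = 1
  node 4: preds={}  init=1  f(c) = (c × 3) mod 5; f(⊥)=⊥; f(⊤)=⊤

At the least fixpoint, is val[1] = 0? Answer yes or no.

Worklist (7 pops):
  #1 pop 0: in=3 → ⊤ (was 2); enqueue []
  #2 pop 1: in=⊥ → 2 (no change)
  #3 pop 2: in=1 → 2 (was ⊥); enqueue [1]
  #4 pop 3: in=⊤ → ⊤ (was 3); enqueue [0]
  #5 pop 4: in=⊥ → 1 (no change)
  #6 pop 1: in=2 → ⊤ (was 2); enqueue []
  #7 pop 0: in=⊤ → ⊤ (no change)

Fixpoint:
  val[0] = ⊤
  val[1] = ⊤
  val[2] = 2
  val[3] = ⊤
  val[4] = 1

no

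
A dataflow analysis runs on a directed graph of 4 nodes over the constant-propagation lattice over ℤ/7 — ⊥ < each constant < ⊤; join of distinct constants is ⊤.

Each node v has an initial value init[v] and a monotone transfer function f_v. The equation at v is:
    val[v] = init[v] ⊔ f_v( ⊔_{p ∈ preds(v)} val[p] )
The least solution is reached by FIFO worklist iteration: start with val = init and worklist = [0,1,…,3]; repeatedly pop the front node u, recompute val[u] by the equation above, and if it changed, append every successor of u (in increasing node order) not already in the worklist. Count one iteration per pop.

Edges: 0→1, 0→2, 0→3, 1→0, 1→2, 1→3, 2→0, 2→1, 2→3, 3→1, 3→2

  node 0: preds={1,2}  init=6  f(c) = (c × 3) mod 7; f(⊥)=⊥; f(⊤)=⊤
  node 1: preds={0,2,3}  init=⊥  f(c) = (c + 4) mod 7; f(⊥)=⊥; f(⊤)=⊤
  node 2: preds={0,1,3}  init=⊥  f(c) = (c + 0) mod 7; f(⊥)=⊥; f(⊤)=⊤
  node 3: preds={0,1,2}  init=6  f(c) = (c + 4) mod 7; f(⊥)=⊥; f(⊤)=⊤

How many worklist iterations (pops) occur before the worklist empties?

9

Trace (9 dequeues):
  [1] u=0 | in ⊥ | out 6 | ==
  [2] u=1 | in 6 | out 3 | prev ⊥ | push {0}
  [3] u=2 | in ⊤ | out ⊤ | prev ⊥ | push {1}
  [4] u=3 | in ⊤ | out ⊤ | prev 6 | push {2}
  [5] u=0 | in ⊤ | out ⊤ | prev 6 | push {3}
  [6] u=1 | in ⊤ | out ⊤ | prev 3 | push {0}
  [7] u=2 | in ⊤ | out ⊤ | ==
  [8] u=3 | in ⊤ | out ⊤ | ==
  [9] u=0 | in ⊤ | out ⊤ | ==

Converged values:
  [0] ⊤
  [1] ⊤
  [2] ⊤
  [3] ⊤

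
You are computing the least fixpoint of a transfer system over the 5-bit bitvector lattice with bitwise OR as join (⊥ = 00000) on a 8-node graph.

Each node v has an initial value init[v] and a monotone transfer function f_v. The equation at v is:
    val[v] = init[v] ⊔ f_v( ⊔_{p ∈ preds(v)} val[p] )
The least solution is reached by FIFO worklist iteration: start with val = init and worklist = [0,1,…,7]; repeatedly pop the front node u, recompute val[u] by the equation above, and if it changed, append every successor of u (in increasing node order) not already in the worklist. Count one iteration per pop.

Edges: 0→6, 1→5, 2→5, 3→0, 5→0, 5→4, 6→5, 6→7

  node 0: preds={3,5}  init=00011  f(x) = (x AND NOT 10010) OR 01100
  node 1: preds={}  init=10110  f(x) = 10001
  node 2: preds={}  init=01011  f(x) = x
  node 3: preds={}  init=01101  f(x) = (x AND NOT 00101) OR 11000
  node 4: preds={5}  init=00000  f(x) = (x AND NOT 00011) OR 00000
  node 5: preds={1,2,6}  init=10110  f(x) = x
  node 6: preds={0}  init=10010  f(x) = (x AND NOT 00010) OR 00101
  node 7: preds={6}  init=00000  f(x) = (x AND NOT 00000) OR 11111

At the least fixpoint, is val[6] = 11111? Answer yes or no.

Iteration log — 11 steps:
  step 1. node 0  ⊔preds=11111  new=01111  old=00011  +wl: 
  step 2. node 1  ⊔preds=00000  new=10111  old=10110  +wl: 
  step 3. node 2  ⊔preds=00000  new=01011  stable
  step 4. node 3  ⊔preds=00000  new=11101  old=01101  +wl: 0
  step 5. node 4  ⊔preds=10110  new=10100  old=00000  +wl: 
  step 6. node 5  ⊔preds=11111  new=11111  old=10110  +wl: 4
  step 7. node 6  ⊔preds=01111  new=11111  old=10010  +wl: 5
  step 8. node 7  ⊔preds=11111  new=11111  old=00000  +wl: 
  step 9. node 0  ⊔preds=11111  new=01111  stable
  step 10. node 4  ⊔preds=11111  new=11100  old=10100  +wl: 
  step 11. node 5  ⊔preds=11111  new=11111  stable

Least fixpoint reached:
  node 0: 01111
  node 1: 10111
  node 2: 01011
  node 3: 11101
  node 4: 11100
  node 5: 11111
  node 6: 11111
  node 7: 11111

yes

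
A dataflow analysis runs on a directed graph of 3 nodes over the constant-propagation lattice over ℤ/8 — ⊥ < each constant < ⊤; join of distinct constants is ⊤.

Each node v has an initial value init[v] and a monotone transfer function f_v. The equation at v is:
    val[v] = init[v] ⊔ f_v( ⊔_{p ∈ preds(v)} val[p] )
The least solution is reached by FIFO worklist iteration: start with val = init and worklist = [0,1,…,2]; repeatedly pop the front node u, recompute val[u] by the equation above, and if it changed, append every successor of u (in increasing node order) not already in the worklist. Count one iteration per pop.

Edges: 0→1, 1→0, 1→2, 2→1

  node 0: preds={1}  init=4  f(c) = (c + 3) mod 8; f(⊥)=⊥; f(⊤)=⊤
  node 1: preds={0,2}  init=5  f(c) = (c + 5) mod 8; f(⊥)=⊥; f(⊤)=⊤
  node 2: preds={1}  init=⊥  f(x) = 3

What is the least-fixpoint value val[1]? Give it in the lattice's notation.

Worklist (5 pops):
  #1 pop 0: in=5 → ⊤ (was 4); enqueue []
  #2 pop 1: in=⊤ → ⊤ (was 5); enqueue [0]
  #3 pop 2: in=⊤ → 3 (was ⊥); enqueue [1]
  #4 pop 0: in=⊤ → ⊤ (no change)
  #5 pop 1: in=⊤ → ⊤ (no change)

Fixpoint:
  val[0] = ⊤
  val[1] = ⊤
  val[2] = 3

⊤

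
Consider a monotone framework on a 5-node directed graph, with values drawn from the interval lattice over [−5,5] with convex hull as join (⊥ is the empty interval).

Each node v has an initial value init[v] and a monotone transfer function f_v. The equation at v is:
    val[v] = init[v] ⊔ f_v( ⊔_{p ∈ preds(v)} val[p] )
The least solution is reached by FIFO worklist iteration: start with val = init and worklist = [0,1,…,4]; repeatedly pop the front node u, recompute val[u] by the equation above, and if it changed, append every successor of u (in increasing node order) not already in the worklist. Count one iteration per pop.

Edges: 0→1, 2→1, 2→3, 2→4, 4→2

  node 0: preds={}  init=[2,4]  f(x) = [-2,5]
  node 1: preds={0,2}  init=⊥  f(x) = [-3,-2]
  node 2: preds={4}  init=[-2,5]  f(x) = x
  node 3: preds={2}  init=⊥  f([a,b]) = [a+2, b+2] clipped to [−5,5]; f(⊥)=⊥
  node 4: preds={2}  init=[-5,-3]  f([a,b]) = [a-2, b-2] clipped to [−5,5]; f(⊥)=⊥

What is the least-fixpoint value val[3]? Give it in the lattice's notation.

Trace (7 dequeues):
  [1] u=0 | in ⊥ | out [-2,5] | prev [2,4] | push {}
  [2] u=1 | in [-2,5] | out [-3,-2] | prev ⊥ | push {}
  [3] u=2 | in [-5,-3] | out [-5,5] | prev [-2,5] | push {1}
  [4] u=3 | in [-5,5] | out [-3,5] | prev ⊥ | push {}
  [5] u=4 | in [-5,5] | out [-5,3] | prev [-5,-3] | push {2}
  [6] u=1 | in [-5,5] | out [-3,-2] | ==
  [7] u=2 | in [-5,3] | out [-5,5] | ==

Converged values:
  [0] [-2,5]
  [1] [-3,-2]
  [2] [-5,5]
  [3] [-3,5]
  [4] [-5,3]

[-3,5]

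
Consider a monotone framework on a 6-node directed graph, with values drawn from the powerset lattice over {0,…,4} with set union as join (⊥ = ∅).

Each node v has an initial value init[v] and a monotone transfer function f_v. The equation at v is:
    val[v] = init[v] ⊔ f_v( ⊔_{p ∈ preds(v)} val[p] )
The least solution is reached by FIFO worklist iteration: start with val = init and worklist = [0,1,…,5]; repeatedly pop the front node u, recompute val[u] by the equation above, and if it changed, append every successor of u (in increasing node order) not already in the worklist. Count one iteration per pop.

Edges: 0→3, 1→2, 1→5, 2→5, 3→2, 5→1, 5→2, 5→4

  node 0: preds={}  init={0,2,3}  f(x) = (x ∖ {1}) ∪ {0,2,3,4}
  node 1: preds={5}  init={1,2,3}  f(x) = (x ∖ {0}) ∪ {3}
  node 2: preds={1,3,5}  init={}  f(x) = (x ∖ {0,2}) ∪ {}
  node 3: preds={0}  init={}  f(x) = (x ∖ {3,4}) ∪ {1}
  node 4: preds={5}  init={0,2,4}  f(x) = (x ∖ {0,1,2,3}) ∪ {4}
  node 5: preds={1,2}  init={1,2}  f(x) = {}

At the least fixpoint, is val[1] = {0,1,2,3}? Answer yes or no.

no

Trace (7 dequeues):
  [1] u=0 | in {} | out {0,2,3,4} | prev {0,2,3} | push {}
  [2] u=1 | in {1,2} | out {1,2,3} | ==
  [3] u=2 | in {1,2,3} | out {1,3} | prev {} | push {}
  [4] u=3 | in {0,2,3,4} | out {0,1,2} | prev {} | push {2}
  [5] u=4 | in {1,2} | out {0,2,4} | ==
  [6] u=5 | in {1,2,3} | out {1,2} | ==
  [7] u=2 | in {0,1,2,3} | out {1,3} | ==

Converged values:
  [0] {0,2,3,4}
  [1] {1,2,3}
  [2] {1,3}
  [3] {0,1,2}
  [4] {0,2,4}
  [5] {1,2}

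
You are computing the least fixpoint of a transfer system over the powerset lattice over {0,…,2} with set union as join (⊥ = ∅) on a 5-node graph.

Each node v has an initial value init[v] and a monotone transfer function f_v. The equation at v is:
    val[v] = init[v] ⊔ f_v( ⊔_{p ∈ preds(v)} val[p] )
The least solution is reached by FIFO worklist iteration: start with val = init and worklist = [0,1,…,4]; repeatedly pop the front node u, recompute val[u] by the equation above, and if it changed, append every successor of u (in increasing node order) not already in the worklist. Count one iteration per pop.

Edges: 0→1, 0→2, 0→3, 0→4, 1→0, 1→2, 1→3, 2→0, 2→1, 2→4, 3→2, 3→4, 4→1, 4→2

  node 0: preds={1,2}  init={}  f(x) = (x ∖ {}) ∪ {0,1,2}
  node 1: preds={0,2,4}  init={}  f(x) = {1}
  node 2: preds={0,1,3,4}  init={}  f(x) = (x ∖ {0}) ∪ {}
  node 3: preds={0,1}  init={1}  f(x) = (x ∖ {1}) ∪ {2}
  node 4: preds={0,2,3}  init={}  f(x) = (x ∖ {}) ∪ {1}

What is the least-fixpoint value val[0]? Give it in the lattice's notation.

{0,1,2}

Trace (8 dequeues):
  [1] u=0 | in {} | out {0,1,2} | prev {} | push {}
  [2] u=1 | in {0,1,2} | out {1} | prev {} | push {0}
  [3] u=2 | in {0,1,2} | out {1,2} | prev {} | push {1}
  [4] u=3 | in {0,1,2} | out {0,1,2} | prev {1} | push {2}
  [5] u=4 | in {0,1,2} | out {0,1,2} | prev {} | push {}
  [6] u=0 | in {1,2} | out {0,1,2} | ==
  [7] u=1 | in {0,1,2} | out {1} | ==
  [8] u=2 | in {0,1,2} | out {1,2} | ==

Converged values:
  [0] {0,1,2}
  [1] {1}
  [2] {1,2}
  [3] {0,1,2}
  [4] {0,1,2}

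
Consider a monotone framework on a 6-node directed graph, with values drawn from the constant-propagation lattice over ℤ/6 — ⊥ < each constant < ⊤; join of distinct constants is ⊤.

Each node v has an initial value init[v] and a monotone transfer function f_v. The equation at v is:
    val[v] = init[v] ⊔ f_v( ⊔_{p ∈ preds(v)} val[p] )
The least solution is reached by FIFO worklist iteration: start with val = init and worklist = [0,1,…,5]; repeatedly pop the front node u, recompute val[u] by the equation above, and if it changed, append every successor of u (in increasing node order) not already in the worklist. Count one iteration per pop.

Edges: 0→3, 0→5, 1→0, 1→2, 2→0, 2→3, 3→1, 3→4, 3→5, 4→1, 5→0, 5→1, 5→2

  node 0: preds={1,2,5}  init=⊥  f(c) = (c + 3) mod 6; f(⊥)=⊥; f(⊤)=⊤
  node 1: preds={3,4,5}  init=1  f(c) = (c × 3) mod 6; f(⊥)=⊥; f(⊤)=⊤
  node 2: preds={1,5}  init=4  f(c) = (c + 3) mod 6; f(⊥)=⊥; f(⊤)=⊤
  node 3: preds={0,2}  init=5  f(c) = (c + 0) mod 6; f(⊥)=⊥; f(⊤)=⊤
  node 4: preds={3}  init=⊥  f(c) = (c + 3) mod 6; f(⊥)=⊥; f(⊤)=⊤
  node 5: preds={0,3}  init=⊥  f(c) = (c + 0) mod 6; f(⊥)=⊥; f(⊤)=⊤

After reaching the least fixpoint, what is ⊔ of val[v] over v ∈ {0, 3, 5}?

Worklist (9 pops):
  #1 pop 0: in=⊤ → ⊤ (was ⊥); enqueue []
  #2 pop 1: in=5 → ⊤ (was 1); enqueue [0]
  #3 pop 2: in=⊤ → ⊤ (was 4); enqueue []
  #4 pop 3: in=⊤ → ⊤ (was 5); enqueue [1]
  #5 pop 4: in=⊤ → ⊤ (was ⊥); enqueue []
  #6 pop 5: in=⊤ → ⊤ (was ⊥); enqueue [2]
  #7 pop 0: in=⊤ → ⊤ (no change)
  #8 pop 1: in=⊤ → ⊤ (no change)
  #9 pop 2: in=⊤ → ⊤ (no change)

Fixpoint:
  val[0] = ⊤
  val[1] = ⊤
  val[2] = ⊤
  val[3] = ⊤
  val[4] = ⊤
  val[5] = ⊤

⊤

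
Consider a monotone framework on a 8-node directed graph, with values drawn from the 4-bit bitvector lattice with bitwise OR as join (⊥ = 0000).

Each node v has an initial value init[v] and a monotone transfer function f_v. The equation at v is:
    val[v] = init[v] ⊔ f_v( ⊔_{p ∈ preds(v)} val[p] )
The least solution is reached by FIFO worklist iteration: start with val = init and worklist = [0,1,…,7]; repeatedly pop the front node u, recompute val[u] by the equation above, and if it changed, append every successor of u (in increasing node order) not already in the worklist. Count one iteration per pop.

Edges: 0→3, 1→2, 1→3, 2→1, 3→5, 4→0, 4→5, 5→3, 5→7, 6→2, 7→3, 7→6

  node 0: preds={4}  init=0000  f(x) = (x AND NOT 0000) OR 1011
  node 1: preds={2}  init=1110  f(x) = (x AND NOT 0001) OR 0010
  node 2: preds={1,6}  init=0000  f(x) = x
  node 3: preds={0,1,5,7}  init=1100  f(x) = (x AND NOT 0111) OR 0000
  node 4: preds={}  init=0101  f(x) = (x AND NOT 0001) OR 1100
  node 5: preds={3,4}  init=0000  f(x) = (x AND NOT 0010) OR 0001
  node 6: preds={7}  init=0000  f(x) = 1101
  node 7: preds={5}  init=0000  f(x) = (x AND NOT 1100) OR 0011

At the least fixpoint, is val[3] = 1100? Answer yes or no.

yes

Worklist (14 pops):
  #1 pop 0: in=0101 → 1111 (was 0000); enqueue []
  #2 pop 1: in=0000 → 1110 (no change)
  #3 pop 2: in=1110 → 1110 (was 0000); enqueue [1]
  #4 pop 3: in=1111 → 1100 (no change)
  #5 pop 4: in=0000 → 1101 (was 0101); enqueue [0]
  #6 pop 5: in=1101 → 1101 (was 0000); enqueue [3]
  #7 pop 6: in=0000 → 1101 (was 0000); enqueue [2]
  #8 pop 7: in=1101 → 0011 (was 0000); enqueue [6]
  #9 pop 1: in=1110 → 1110 (no change)
  #10 pop 0: in=1101 → 1111 (no change)
  #11 pop 3: in=1111 → 1100 (no change)
  #12 pop 2: in=1111 → 1111 (was 1110); enqueue [1]
  #13 pop 6: in=0011 → 1101 (no change)
  #14 pop 1: in=1111 → 1110 (no change)

Fixpoint:
  val[0] = 1111
  val[1] = 1110
  val[2] = 1111
  val[3] = 1100
  val[4] = 1101
  val[5] = 1101
  val[6] = 1101
  val[7] = 0011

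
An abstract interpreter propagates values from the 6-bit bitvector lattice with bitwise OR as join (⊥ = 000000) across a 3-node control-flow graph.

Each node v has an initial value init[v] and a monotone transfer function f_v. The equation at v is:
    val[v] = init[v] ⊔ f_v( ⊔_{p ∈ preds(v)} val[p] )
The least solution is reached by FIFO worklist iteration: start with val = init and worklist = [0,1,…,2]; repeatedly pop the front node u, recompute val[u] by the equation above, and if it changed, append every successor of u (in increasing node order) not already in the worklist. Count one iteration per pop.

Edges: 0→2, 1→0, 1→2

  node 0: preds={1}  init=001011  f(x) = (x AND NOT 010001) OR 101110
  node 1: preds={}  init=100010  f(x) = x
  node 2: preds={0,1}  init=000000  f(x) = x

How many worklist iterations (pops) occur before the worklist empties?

Trace (3 dequeues):
  [1] u=0 | in 100010 | out 101111 | prev 001011 | push {}
  [2] u=1 | in 000000 | out 100010 | ==
  [3] u=2 | in 101111 | out 101111 | prev 000000 | push {}

Converged values:
  [0] 101111
  [1] 100010
  [2] 101111

3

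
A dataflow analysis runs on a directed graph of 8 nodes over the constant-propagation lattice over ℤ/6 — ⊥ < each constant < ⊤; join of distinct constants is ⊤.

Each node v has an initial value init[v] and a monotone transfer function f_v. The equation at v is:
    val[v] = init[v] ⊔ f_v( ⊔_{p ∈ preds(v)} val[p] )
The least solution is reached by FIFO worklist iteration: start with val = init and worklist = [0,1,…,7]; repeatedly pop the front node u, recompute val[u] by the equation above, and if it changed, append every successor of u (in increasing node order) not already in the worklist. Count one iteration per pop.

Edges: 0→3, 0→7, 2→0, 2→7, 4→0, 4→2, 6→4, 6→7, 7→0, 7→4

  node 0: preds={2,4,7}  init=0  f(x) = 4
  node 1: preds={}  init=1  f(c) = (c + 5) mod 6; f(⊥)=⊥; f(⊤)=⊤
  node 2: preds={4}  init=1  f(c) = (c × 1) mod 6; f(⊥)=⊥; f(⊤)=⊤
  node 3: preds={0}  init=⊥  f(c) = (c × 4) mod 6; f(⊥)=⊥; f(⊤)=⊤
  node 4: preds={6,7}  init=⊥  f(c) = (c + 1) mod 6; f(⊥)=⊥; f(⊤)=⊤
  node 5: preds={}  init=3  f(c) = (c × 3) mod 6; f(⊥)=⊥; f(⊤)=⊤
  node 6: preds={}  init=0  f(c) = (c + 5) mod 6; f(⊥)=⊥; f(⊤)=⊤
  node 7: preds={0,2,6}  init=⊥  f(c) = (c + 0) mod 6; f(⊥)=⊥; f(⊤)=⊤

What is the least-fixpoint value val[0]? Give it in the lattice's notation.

⊤

Iteration log — 15 steps:
  step 1. node 0  ⊔preds=1  new=⊤  old=0  +wl: 
  step 2. node 1  ⊔preds=⊥  new=1  stable
  step 3. node 2  ⊔preds=⊥  new=1  stable
  step 4. node 3  ⊔preds=⊤  new=⊤  old=⊥  +wl: 
  step 5. node 4  ⊔preds=0  new=1  old=⊥  +wl: 0,2
  step 6. node 5  ⊔preds=⊥  new=3  stable
  step 7. node 6  ⊔preds=⊥  new=0  stable
  step 8. node 7  ⊔preds=⊤  new=⊤  old=⊥  +wl: 4
  step 9. node 0  ⊔preds=⊤  new=⊤  stable
  step 10. node 2  ⊔preds=1  new=1  stable
  step 11. node 4  ⊔preds=⊤  new=⊤  old=1  +wl: 0,2
  step 12. node 0  ⊔preds=⊤  new=⊤  stable
  step 13. node 2  ⊔preds=⊤  new=⊤  old=1  +wl: 0,7
  step 14. node 0  ⊔preds=⊤  new=⊤  stable
  step 15. node 7  ⊔preds=⊤  new=⊤  stable

Least fixpoint reached:
  node 0: ⊤
  node 1: 1
  node 2: ⊤
  node 3: ⊤
  node 4: ⊤
  node 5: 3
  node 6: 0
  node 7: ⊤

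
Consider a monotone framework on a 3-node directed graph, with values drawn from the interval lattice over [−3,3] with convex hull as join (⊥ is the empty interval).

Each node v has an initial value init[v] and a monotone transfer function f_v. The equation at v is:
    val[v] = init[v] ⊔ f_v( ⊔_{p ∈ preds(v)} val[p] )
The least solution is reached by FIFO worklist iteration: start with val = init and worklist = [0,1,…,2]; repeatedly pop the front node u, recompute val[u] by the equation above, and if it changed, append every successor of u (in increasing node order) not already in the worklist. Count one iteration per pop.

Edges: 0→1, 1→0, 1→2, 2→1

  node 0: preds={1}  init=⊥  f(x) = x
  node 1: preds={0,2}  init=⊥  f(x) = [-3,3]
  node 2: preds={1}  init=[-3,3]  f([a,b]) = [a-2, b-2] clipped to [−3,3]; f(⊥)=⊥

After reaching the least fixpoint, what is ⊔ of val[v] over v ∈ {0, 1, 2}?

[-3,3]

Trace (5 dequeues):
  [1] u=0 | in ⊥ | out ⊥ | ==
  [2] u=1 | in [-3,3] | out [-3,3] | prev ⊥ | push {0}
  [3] u=2 | in [-3,3] | out [-3,3] | ==
  [4] u=0 | in [-3,3] | out [-3,3] | prev ⊥ | push {1}
  [5] u=1 | in [-3,3] | out [-3,3] | ==

Converged values:
  [0] [-3,3]
  [1] [-3,3]
  [2] [-3,3]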